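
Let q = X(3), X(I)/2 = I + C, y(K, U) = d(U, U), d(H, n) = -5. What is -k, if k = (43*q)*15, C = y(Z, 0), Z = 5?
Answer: 2580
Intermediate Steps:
y(K, U) = -5
C = -5
X(I) = -10 + 2*I (X(I) = 2*(I - 5) = 2*(-5 + I) = -10 + 2*I)
q = -4 (q = -10 + 2*3 = -10 + 6 = -4)
k = -2580 (k = (43*(-4))*15 = -172*15 = -2580)
-k = -1*(-2580) = 2580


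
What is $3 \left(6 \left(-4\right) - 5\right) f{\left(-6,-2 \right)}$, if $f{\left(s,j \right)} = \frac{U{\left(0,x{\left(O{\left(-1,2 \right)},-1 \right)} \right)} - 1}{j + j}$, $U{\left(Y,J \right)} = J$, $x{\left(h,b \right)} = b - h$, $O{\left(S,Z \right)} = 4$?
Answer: $- \frac{261}{2} \approx -130.5$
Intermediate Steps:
$f{\left(s,j \right)} = - \frac{3}{j}$ ($f{\left(s,j \right)} = \frac{\left(-1 - 4\right) - 1}{j + j} = \frac{\left(-1 - 4\right) - 1}{2 j} = \left(-5 - 1\right) \frac{1}{2 j} = - 6 \frac{1}{2 j} = - \frac{3}{j}$)
$3 \left(6 \left(-4\right) - 5\right) f{\left(-6,-2 \right)} = 3 \left(6 \left(-4\right) - 5\right) \left(- \frac{3}{-2}\right) = 3 \left(-24 - 5\right) \left(\left(-3\right) \left(- \frac{1}{2}\right)\right) = 3 \left(-29\right) \frac{3}{2} = \left(-87\right) \frac{3}{2} = - \frac{261}{2}$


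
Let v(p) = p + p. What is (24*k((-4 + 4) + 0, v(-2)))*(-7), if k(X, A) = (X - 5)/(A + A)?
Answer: -105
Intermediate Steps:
v(p) = 2*p
k(X, A) = (-5 + X)/(2*A) (k(X, A) = (-5 + X)/((2*A)) = (-5 + X)*(1/(2*A)) = (-5 + X)/(2*A))
(24*k((-4 + 4) + 0, v(-2)))*(-7) = (24*((-5 + ((-4 + 4) + 0))/(2*((2*(-2))))))*(-7) = (24*((1/2)*(-5 + (0 + 0))/(-4)))*(-7) = (24*((1/2)*(-1/4)*(-5 + 0)))*(-7) = (24*((1/2)*(-1/4)*(-5)))*(-7) = (24*(5/8))*(-7) = 15*(-7) = -105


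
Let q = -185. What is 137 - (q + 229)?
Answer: 93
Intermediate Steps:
137 - (q + 229) = 137 - (-185 + 229) = 137 - 1*44 = 137 - 44 = 93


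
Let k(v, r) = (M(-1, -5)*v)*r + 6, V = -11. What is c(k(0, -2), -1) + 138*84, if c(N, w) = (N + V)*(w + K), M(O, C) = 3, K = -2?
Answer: 11607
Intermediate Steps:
k(v, r) = 6 + 3*r*v (k(v, r) = (3*v)*r + 6 = 3*r*v + 6 = 6 + 3*r*v)
c(N, w) = (-11 + N)*(-2 + w) (c(N, w) = (N - 11)*(w - 2) = (-11 + N)*(-2 + w))
c(k(0, -2), -1) + 138*84 = (22 - 11*(-1) - 2*(6 + 3*(-2)*0) + (6 + 3*(-2)*0)*(-1)) + 138*84 = (22 + 11 - 2*(6 + 0) + (6 + 0)*(-1)) + 11592 = (22 + 11 - 2*6 + 6*(-1)) + 11592 = (22 + 11 - 12 - 6) + 11592 = 15 + 11592 = 11607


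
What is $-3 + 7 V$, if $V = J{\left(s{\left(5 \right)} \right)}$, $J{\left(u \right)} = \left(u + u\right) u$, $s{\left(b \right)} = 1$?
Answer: $11$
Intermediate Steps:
$J{\left(u \right)} = 2 u^{2}$ ($J{\left(u \right)} = 2 u u = 2 u^{2}$)
$V = 2$ ($V = 2 \cdot 1^{2} = 2 \cdot 1 = 2$)
$-3 + 7 V = -3 + 7 \cdot 2 = -3 + 14 = 11$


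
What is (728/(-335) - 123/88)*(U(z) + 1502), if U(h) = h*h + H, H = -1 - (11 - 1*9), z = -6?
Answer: -32317583/5896 ≈ -5481.3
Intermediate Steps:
H = -3 (H = -1 - (11 - 9) = -1 - 1*2 = -1 - 2 = -3)
U(h) = -3 + h² (U(h) = h*h - 3 = h² - 3 = -3 + h²)
(728/(-335) - 123/88)*(U(z) + 1502) = (728/(-335) - 123/88)*((-3 + (-6)²) + 1502) = (728*(-1/335) - 123*1/88)*((-3 + 36) + 1502) = (-728/335 - 123/88)*(33 + 1502) = -105269/29480*1535 = -32317583/5896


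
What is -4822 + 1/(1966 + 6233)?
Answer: -39535577/8199 ≈ -4822.0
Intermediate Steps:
-4822 + 1/(1966 + 6233) = -4822 + 1/8199 = -39535577/8199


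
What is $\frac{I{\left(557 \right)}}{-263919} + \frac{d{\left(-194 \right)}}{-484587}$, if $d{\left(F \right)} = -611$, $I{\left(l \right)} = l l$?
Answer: $- \frac{50060459218}{42630572151} \approx -1.1743$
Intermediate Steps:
$I{\left(l \right)} = l^{2}$
$\frac{I{\left(557 \right)}}{-263919} + \frac{d{\left(-194 \right)}}{-484587} = \frac{557^{2}}{-263919} - \frac{611}{-484587} = 310249 \left(- \frac{1}{263919}\right) - - \frac{611}{484587} = - \frac{310249}{263919} + \frac{611}{484587} = - \frac{50060459218}{42630572151}$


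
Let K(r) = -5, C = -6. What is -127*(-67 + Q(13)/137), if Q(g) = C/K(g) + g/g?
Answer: 5827268/685 ≈ 8507.0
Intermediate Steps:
Q(g) = 11/5 (Q(g) = -6/(-5) + g/g = -6*(-1/5) + 1 = 6/5 + 1 = 11/5)
-127*(-67 + Q(13)/137) = -127*(-67 + (11/5)/137) = -127*(-67 + (11/5)*(1/137)) = -127*(-67 + 11/685) = -127*(-45884/685) = 5827268/685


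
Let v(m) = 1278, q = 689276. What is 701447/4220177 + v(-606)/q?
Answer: 244441984289/1454433360926 ≈ 0.16807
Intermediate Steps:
701447/4220177 + v(-606)/q = 701447/4220177 + 1278/689276 = 701447*(1/4220177) + 1278*(1/689276) = 701447/4220177 + 639/344638 = 244441984289/1454433360926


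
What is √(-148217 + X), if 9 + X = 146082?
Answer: 4*I*√134 ≈ 46.303*I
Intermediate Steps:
X = 146073 (X = -9 + 146082 = 146073)
√(-148217 + X) = √(-148217 + 146073) = √(-2144) = 4*I*√134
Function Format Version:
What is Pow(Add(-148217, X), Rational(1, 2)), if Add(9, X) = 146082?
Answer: Mul(4, I, Pow(134, Rational(1, 2))) ≈ Mul(46.303, I)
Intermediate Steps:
X = 146073 (X = Add(-9, 146082) = 146073)
Pow(Add(-148217, X), Rational(1, 2)) = Pow(Add(-148217, 146073), Rational(1, 2)) = Pow(-2144, Rational(1, 2)) = Mul(4, I, Pow(134, Rational(1, 2)))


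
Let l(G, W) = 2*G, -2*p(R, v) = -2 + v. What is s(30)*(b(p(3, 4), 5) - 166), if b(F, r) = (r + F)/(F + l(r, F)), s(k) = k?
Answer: -14900/3 ≈ -4966.7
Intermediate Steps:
p(R, v) = 1 - v/2 (p(R, v) = -(-2 + v)/2 = 1 - v/2)
b(F, r) = (F + r)/(F + 2*r) (b(F, r) = (r + F)/(F + 2*r) = (F + r)/(F + 2*r))
s(30)*(b(p(3, 4), 5) - 166) = 30*(((1 - ½*4) + 5)/((1 - ½*4) + 2*5) - 166) = 30*(((1 - 2) + 5)/((1 - 2) + 10) - 166) = 30*((-1 + 5)/(-1 + 10) - 166) = 30*(4/9 - 166) = 30*(-1490/9) = -14900/3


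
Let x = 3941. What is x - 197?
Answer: 3744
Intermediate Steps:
x - 197 = 3941 - 197 = 3744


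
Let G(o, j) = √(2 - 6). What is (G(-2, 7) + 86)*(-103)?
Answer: -8858 - 206*I ≈ -8858.0 - 206.0*I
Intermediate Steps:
G(o, j) = 2*I (G(o, j) = √(-4) = 2*I)
(G(-2, 7) + 86)*(-103) = (2*I + 86)*(-103) = (86 + 2*I)*(-103) = -8858 - 206*I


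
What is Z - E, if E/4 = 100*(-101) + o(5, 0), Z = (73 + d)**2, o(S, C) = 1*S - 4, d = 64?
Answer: 59165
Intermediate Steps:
o(S, C) = -4 + S (o(S, C) = S - 4 = -4 + S)
Z = 18769 (Z = (73 + 64)**2 = 137**2 = 18769)
E = -40396 (E = 4*(100*(-101) + (-4 + 5)) = 4*(-10100 + 1) = 4*(-10099) = -40396)
Z - E = 18769 - 1*(-40396) = 18769 + 40396 = 59165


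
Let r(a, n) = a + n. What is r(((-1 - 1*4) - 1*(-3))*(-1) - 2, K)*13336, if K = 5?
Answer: 66680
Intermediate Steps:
r(((-1 - 1*4) - 1*(-3))*(-1) - 2, K)*13336 = ((((-1 - 1*4) - 1*(-3))*(-1) - 2) + 5)*13336 = ((((-1 - 4) + 3)*(-1) - 2) + 5)*13336 = (((-5 + 3)*(-1) - 2) + 5)*13336 = ((-2*(-1) - 2) + 5)*13336 = ((2 - 2) + 5)*13336 = (0 + 5)*13336 = 5*13336 = 66680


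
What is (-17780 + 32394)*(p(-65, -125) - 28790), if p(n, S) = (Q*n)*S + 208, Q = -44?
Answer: -5642202348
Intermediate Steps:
p(n, S) = 208 - 44*S*n (p(n, S) = (-44*n)*S + 208 = -44*S*n + 208 = 208 - 44*S*n)
(-17780 + 32394)*(p(-65, -125) - 28790) = (-17780 + 32394)*((208 - 44*(-125)*(-65)) - 28790) = 14614*((208 - 357500) - 28790) = 14614*(-357292 - 28790) = 14614*(-386082) = -5642202348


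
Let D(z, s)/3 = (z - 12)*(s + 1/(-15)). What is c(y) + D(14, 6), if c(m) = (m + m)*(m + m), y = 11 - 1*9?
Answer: 258/5 ≈ 51.600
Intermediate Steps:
D(z, s) = 3*(-12 + z)*(-1/15 + s) (D(z, s) = 3*((z - 12)*(s + 1/(-15))) = 3*((-12 + z)*(s - 1/15)) = 3*((-12 + z)*(-1/15 + s)) = 3*(-12 + z)*(-1/15 + s))
y = 2 (y = 11 - 9 = 2)
c(m) = 4*m² (c(m) = (2*m)*(2*m) = 4*m²)
c(y) + D(14, 6) = 4*2² + (12/5 - 36*6 - ⅕*14 + 3*6*14) = 4*4 + (12/5 - 216 - 14/5 + 252) = 16 + 178/5 = 258/5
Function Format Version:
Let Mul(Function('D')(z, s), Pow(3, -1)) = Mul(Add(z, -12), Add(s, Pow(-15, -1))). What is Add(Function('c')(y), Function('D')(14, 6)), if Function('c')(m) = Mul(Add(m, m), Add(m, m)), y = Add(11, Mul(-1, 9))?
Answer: Rational(258, 5) ≈ 51.600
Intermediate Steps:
Function('D')(z, s) = Mul(3, Add(-12, z), Add(Rational(-1, 15), s)) (Function('D')(z, s) = Mul(3, Mul(Add(z, -12), Add(s, Pow(-15, -1)))) = Mul(3, Mul(Add(-12, z), Add(s, Rational(-1, 15)))) = Mul(3, Mul(Add(-12, z), Add(Rational(-1, 15), s))) = Mul(3, Add(-12, z), Add(Rational(-1, 15), s)))
y = 2 (y = Add(11, -9) = 2)
Function('c')(m) = Mul(4, Pow(m, 2)) (Function('c')(m) = Mul(Mul(2, m), Mul(2, m)) = Mul(4, Pow(m, 2)))
Add(Function('c')(y), Function('D')(14, 6)) = Add(Mul(4, Pow(2, 2)), Add(Rational(12, 5), Mul(-36, 6), Mul(Rational(-1, 5), 14), Mul(3, 6, 14))) = Add(Mul(4, 4), Add(Rational(12, 5), -216, Rational(-14, 5), 252)) = Add(16, Rational(178, 5)) = Rational(258, 5)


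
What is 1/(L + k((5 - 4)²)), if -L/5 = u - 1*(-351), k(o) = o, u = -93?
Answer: -1/1289 ≈ -0.00077580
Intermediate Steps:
L = -1290 (L = -5*(-93 - 1*(-351)) = -5*(-93 + 351) = -5*258 = -1290)
1/(L + k((5 - 4)²)) = 1/(-1290 + (5 - 4)²) = 1/(-1290 + 1²) = 1/(-1290 + 1) = 1/(-1289) = -1/1289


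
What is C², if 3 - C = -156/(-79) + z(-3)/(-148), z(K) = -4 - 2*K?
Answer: 36881329/34175716 ≈ 1.0792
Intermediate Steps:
C = 6073/5846 (C = 3 - (-156/(-79) + (-4 - 2*(-3))/(-148)) = 3 - (-156*(-1/79) + (-4 + 6)*(-1/148)) = 3 - (156/79 + 2*(-1/148)) = 3 - (156/79 - 1/74) = 3 - 1*11465/5846 = 3 - 11465/5846 = 6073/5846 ≈ 1.0388)
C² = (6073/5846)² = 36881329/34175716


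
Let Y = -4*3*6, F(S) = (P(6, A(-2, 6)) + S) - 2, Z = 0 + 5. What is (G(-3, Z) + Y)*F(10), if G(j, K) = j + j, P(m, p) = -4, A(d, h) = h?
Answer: -312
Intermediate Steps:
Z = 5
G(j, K) = 2*j
F(S) = -6 + S (F(S) = (-4 + S) - 2 = -6 + S)
Y = -72 (Y = -12*6 = -72)
(G(-3, Z) + Y)*F(10) = (2*(-3) - 72)*(-6 + 10) = (-6 - 72)*4 = -78*4 = -312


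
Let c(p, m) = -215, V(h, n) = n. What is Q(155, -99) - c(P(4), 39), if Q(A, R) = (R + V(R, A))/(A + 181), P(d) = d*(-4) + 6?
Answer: 1291/6 ≈ 215.17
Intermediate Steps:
P(d) = 6 - 4*d (P(d) = -4*d + 6 = 6 - 4*d)
Q(A, R) = (A + R)/(181 + A) (Q(A, R) = (R + A)/(A + 181) = (A + R)/(181 + A))
Q(155, -99) - c(P(4), 39) = (155 - 99)/(181 + 155) - 1*(-215) = 56/336 + 215 = (1/336)*56 + 215 = 1/6 + 215 = 1291/6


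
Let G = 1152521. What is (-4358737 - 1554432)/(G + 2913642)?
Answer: -5913169/4066163 ≈ -1.4542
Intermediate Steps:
(-4358737 - 1554432)/(G + 2913642) = (-4358737 - 1554432)/(1152521 + 2913642) = -5913169/4066163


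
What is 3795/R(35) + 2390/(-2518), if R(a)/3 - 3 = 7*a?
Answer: 1296275/312232 ≈ 4.1516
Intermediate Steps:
R(a) = 9 + 21*a (R(a) = 9 + 3*(7*a) = 9 + 21*a)
3795/R(35) + 2390/(-2518) = 3795/(9 + 21*35) + 2390/(-2518) = 3795/(9 + 735) + 2390*(-1/2518) = 3795/744 - 1195/1259 = 3795*(1/744) - 1195/1259 = 1265/248 - 1195/1259 = 1296275/312232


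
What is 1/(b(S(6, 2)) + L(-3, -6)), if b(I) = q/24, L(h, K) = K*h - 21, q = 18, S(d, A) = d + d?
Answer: -4/9 ≈ -0.44444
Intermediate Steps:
S(d, A) = 2*d
L(h, K) = -21 + K*h
b(I) = ¾ (b(I) = 18/24 = 18*(1/24) = ¾)
1/(b(S(6, 2)) + L(-3, -6)) = 1/(¾ + (-21 - 6*(-3))) = 1/(¾ + (-21 + 18)) = 1/(¾ - 3) = 1/(-9/4) = -4/9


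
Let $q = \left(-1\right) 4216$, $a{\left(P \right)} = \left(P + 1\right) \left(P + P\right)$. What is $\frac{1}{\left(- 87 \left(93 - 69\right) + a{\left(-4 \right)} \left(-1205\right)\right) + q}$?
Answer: $- \frac{1}{35224} \approx -2.839 \cdot 10^{-5}$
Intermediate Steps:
$a{\left(P \right)} = 2 P \left(1 + P\right)$ ($a{\left(P \right)} = \left(1 + P\right) 2 P = 2 P \left(1 + P\right)$)
$q = -4216$
$\frac{1}{\left(- 87 \left(93 - 69\right) + a{\left(-4 \right)} \left(-1205\right)\right) + q} = \frac{1}{\left(- 87 \left(93 - 69\right) + 2 \left(-4\right) \left(1 - 4\right) \left(-1205\right)\right) - 4216} = \frac{1}{\left(\left(-87\right) 24 + 2 \left(-4\right) \left(-3\right) \left(-1205\right)\right) - 4216} = \frac{1}{\left(-2088 + 24 \left(-1205\right)\right) - 4216} = \frac{1}{\left(-2088 - 28920\right) - 4216} = \frac{1}{-31008 - 4216} = \frac{1}{-35224} = - \frac{1}{35224}$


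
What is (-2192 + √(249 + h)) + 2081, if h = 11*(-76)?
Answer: -111 + I*√587 ≈ -111.0 + 24.228*I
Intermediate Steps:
h = -836
(-2192 + √(249 + h)) + 2081 = (-2192 + √(249 - 836)) + 2081 = (-2192 + √(-587)) + 2081 = (-2192 + I*√587) + 2081 = -111 + I*√587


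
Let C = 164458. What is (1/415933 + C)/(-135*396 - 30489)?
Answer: -68403509315/34917159417 ≈ -1.9590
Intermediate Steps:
(1/415933 + C)/(-135*396 - 30489) = (1/415933 + 164458)/(-135*396 - 30489) = (1/415933 + 164458)/(-53460 - 30489) = (68403509315/415933)/(-83949) = (68403509315/415933)*(-1/83949) = -68403509315/34917159417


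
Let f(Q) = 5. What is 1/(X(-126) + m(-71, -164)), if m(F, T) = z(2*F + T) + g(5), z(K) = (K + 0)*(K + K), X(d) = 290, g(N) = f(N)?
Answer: 1/187567 ≈ 5.3314e-6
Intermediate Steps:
g(N) = 5
z(K) = 2*K**2 (z(K) = K*(2*K) = 2*K**2)
m(F, T) = 5 + 2*(T + 2*F)**2 (m(F, T) = 2*(2*F + T)**2 + 5 = 2*(T + 2*F)**2 + 5 = 5 + 2*(T + 2*F)**2)
1/(X(-126) + m(-71, -164)) = 1/(290 + (5 + 2*(-164 + 2*(-71))**2)) = 1/(290 + (5 + 2*(-164 - 142)**2)) = 1/(290 + (5 + 2*(-306)**2)) = 1/(290 + (5 + 2*93636)) = 1/(290 + (5 + 187272)) = 1/(290 + 187277) = 1/187567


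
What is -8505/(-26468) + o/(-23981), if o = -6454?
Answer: 374782877/634729108 ≈ 0.59046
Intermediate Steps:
-8505/(-26468) + o/(-23981) = -8505/(-26468) - 6454/(-23981) = -8505*(-1/26468) - 6454*(-1/23981) = 8505/26468 + 6454/23981 = 374782877/634729108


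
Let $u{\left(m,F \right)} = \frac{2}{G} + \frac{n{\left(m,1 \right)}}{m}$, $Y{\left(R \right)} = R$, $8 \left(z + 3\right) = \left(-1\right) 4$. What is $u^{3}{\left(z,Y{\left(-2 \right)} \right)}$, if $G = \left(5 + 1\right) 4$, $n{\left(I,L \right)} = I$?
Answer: $\frac{2197}{1728} \approx 1.2714$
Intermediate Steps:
$z = - \frac{7}{2}$ ($z = -3 + \frac{\left(-1\right) 4}{8} = -3 + \frac{1}{8} \left(-4\right) = -3 - \frac{1}{2} = - \frac{7}{2} \approx -3.5$)
$G = 24$ ($G = 6 \cdot 4 = 24$)
$u{\left(m,F \right)} = \frac{13}{12}$ ($u{\left(m,F \right)} = \frac{2}{24} + \frac{m}{m} = 2 \cdot \frac{1}{24} + 1 = \frac{1}{12} + 1 = \frac{13}{12}$)
$u^{3}{\left(z,Y{\left(-2 \right)} \right)} = \left(\frac{13}{12}\right)^{3} = \frac{2197}{1728}$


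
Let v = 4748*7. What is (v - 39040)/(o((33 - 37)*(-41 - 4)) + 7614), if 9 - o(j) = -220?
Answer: -5804/7843 ≈ -0.74002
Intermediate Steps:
o(j) = 229 (o(j) = 9 - 1*(-220) = 9 + 220 = 229)
v = 33236
(v - 39040)/(o((33 - 37)*(-41 - 4)) + 7614) = (33236 - 39040)/(229 + 7614) = -5804/7843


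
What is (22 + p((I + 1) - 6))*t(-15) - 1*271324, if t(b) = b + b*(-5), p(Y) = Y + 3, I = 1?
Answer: -270064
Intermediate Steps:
p(Y) = 3 + Y
t(b) = -4*b (t(b) = b - 5*b = -4*b)
(22 + p((I + 1) - 6))*t(-15) - 1*271324 = (22 + (3 + ((1 + 1) - 6)))*(-4*(-15)) - 1*271324 = (22 + (3 + (2 - 6)))*60 - 271324 = (22 + (3 - 4))*60 - 271324 = (22 - 1)*60 - 271324 = 21*60 - 271324 = 1260 - 271324 = -270064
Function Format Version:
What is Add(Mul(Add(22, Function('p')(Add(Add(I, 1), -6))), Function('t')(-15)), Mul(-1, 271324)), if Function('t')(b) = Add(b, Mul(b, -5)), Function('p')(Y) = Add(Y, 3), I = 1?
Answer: -270064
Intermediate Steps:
Function('p')(Y) = Add(3, Y)
Function('t')(b) = Mul(-4, b) (Function('t')(b) = Add(b, Mul(-5, b)) = Mul(-4, b))
Add(Mul(Add(22, Function('p')(Add(Add(I, 1), -6))), Function('t')(-15)), Mul(-1, 271324)) = Add(Mul(Add(22, Add(3, Add(Add(1, 1), -6))), Mul(-4, -15)), Mul(-1, 271324)) = Add(Mul(Add(22, Add(3, Add(2, -6))), 60), -271324) = Add(Mul(Add(22, Add(3, -4)), 60), -271324) = Add(Mul(Add(22, -1), 60), -271324) = Add(Mul(21, 60), -271324) = Add(1260, -271324) = -270064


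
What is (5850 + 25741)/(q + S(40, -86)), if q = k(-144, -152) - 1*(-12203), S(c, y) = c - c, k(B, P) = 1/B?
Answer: 649872/251033 ≈ 2.5888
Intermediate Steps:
S(c, y) = 0
q = 1757231/144 (q = 1/(-144) - 1*(-12203) = -1/144 + 12203 = 1757231/144 ≈ 12203.)
(5850 + 25741)/(q + S(40, -86)) = (5850 + 25741)/(1757231/144 + 0) = 31591/(1757231/144) = 31591*(144/1757231) = 649872/251033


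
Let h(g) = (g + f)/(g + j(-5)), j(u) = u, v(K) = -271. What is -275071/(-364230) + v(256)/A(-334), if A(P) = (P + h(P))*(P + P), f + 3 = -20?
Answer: 1150329278059/1525648015620 ≈ 0.75399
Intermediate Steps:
f = -23 (f = -3 - 20 = -23)
h(g) = (-23 + g)/(-5 + g) (h(g) = (g - 23)/(g - 5) = (-23 + g)/(-5 + g))
A(P) = 2*P*(P + (-23 + P)/(-5 + P)) (A(P) = (P + (-23 + P)/(-5 + P))*(P + P) = (P + (-23 + P)/(-5 + P))*(2*P) = 2*P*(P + (-23 + P)/(-5 + P)))
-275071/(-364230) + v(256)/A(-334) = -275071/(-364230) - 271*(-(-5 - 334)/(668*(-23 - 334 - 334*(-5 - 334)))) = -275071*(-1/364230) - 271*339/(668*(-23 - 334 - 334*(-339))) = 275071/364230 - 271*339/(668*(-23 - 334 + 113226)) = 275071/364230 - 271/(2*(-334)*(-1/339)*112869) = 275071/364230 - 271/25132164/113 = 275071/364230 - 271*113/25132164 = 275071/364230 - 30623/25132164 = 1150329278059/1525648015620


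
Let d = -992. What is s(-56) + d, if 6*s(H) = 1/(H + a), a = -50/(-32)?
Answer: -2592104/2613 ≈ -992.00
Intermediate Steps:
a = 25/16 (a = -50*(-1/32) = 25/16 ≈ 1.5625)
s(H) = 1/(6*(25/16 + H)) (s(H) = 1/(6*(H + 25/16)) = 1/(6*(25/16 + H)))
s(-56) + d = 8/(3*(25 + 16*(-56))) - 992 = 8/(3*(25 - 896)) - 992 = (8/3)/(-871) - 992 = (8/3)*(-1/871) - 992 = -8/2613 - 992 = -2592104/2613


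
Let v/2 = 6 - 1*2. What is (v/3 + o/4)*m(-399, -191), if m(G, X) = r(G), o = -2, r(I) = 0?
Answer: 0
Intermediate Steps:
m(G, X) = 0
v = 8 (v = 2*(6 - 1*2) = 2*(6 - 2) = 2*4 = 8)
(v/3 + o/4)*m(-399, -191) = (8/3 - 2/4)*0 = (8*(1/3) - 2*1/4)*0 = (8/3 - 1/2)*0 = (13/6)*0 = 0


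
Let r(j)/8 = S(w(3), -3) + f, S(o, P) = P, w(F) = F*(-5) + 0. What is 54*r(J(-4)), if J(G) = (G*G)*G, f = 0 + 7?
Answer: 1728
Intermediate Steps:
f = 7
J(G) = G³ (J(G) = G²*G = G³)
w(F) = -5*F (w(F) = -5*F + 0 = -5*F)
r(j) = 32 (r(j) = 8*(-3 + 7) = 8*4 = 32)
54*r(J(-4)) = 54*32 = 1728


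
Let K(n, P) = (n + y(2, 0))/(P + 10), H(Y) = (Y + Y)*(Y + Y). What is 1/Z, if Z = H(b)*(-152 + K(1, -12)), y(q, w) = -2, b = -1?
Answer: -1/606 ≈ -0.0016502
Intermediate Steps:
H(Y) = 4*Y² (H(Y) = (2*Y)*(2*Y) = 4*Y²)
K(n, P) = (-2 + n)/(10 + P) (K(n, P) = (n - 2)/(P + 10) = (-2 + n)/(10 + P))
Z = -606 (Z = (4*(-1)²)*(-152 + (-2 + 1)/(10 - 12)) = (4*1)*(-152 - 1/(-2)) = 4*(-152 - ½*(-1)) = 4*(-152 + ½) = 4*(-303/2) = -606)
1/Z = 1/(-606) = -1/606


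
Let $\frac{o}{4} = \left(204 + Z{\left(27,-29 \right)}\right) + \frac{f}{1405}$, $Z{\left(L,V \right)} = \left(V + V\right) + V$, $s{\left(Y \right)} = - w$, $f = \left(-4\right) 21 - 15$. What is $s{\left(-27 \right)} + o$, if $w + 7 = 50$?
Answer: $\frac{596729}{1405} \approx 424.72$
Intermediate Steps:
$w = 43$ ($w = -7 + 50 = 43$)
$f = -99$ ($f = -84 - 15 = -99$)
$s{\left(Y \right)} = -43$ ($s{\left(Y \right)} = \left(-1\right) 43 = -43$)
$Z{\left(L,V \right)} = 3 V$ ($Z{\left(L,V \right)} = 2 V + V = 3 V$)
$o = \frac{657144}{1405}$ ($o = 4 \left(\left(204 + 3 \left(-29\right)\right) - \frac{99}{1405}\right) = 4 \left(\left(204 - 87\right) - \frac{99}{1405}\right) = 4 \left(117 - \frac{99}{1405}\right) = 4 \cdot \frac{164286}{1405} = \frac{657144}{1405} \approx 467.72$)
$s{\left(-27 \right)} + o = -43 + \frac{657144}{1405} = \frac{596729}{1405}$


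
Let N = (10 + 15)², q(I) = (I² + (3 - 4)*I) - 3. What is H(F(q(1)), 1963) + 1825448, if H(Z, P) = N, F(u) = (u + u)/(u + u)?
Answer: 1826073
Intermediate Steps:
q(I) = -3 + I² - I (q(I) = (I² - I) - 3 = -3 + I² - I)
F(u) = 1 (F(u) = (2*u)/((2*u)) = (2*u)*(1/(2*u)) = 1)
N = 625 (N = 25² = 625)
H(Z, P) = 625
H(F(q(1)), 1963) + 1825448 = 625 + 1825448 = 1826073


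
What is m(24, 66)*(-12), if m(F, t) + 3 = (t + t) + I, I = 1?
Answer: -1560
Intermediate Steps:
m(F, t) = -2 + 2*t (m(F, t) = -3 + ((t + t) + 1) = -3 + (2*t + 1) = -3 + (1 + 2*t) = -2 + 2*t)
m(24, 66)*(-12) = (-2 + 2*66)*(-12) = (-2 + 132)*(-12) = 130*(-12) = -1560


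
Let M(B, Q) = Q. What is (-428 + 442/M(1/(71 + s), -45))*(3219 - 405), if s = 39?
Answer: -18480476/15 ≈ -1.2320e+6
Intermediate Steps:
(-428 + 442/M(1/(71 + s), -45))*(3219 - 405) = (-428 + 442/(-45))*(3219 - 405) = (-428 + 442*(-1/45))*2814 = (-428 - 442/45)*2814 = -19702/45*2814 = -18480476/15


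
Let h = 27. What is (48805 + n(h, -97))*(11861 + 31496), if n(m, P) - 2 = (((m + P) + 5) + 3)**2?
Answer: 2282789407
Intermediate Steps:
n(m, P) = 2 + (8 + P + m)**2 (n(m, P) = 2 + (((m + P) + 5) + 3)**2 = 2 + (((P + m) + 5) + 3)**2 = 2 + ((5 + P + m) + 3)**2 = 2 + (8 + P + m)**2)
(48805 + n(h, -97))*(11861 + 31496) = (48805 + (2 + (8 - 97 + 27)**2))*(11861 + 31496) = (48805 + (2 + (-62)**2))*43357 = (48805 + (2 + 3844))*43357 = (48805 + 3846)*43357 = 52651*43357 = 2282789407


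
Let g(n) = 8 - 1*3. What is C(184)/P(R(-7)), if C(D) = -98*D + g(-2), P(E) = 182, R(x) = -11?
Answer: -18027/182 ≈ -99.049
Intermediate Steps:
g(n) = 5 (g(n) = 8 - 3 = 5)
C(D) = 5 - 98*D (C(D) = -98*D + 5 = 5 - 98*D)
C(184)/P(R(-7)) = (5 - 98*184)/182 = (5 - 18032)*(1/182) = -18027*1/182 = -18027/182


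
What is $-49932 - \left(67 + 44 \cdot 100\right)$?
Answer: $-54399$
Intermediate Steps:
$-49932 - \left(67 + 44 \cdot 100\right) = -49932 - \left(67 + 4400\right) = -49932 - 4467 = -54399$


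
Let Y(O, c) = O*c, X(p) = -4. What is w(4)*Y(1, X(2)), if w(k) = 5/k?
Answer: -5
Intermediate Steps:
w(4)*Y(1, X(2)) = (5/4)*(1*(-4)) = (5*(1/4))*(-4) = (5/4)*(-4) = -5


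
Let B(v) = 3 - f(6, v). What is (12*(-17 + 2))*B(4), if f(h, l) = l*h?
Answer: 3780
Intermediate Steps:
f(h, l) = h*l
B(v) = 3 - 6*v
(12*(-17 + 2))*B(4) = (12*(-17 + 2))*(3 - 6*4) = (12*(-15))*(3 - 24) = -180*(-21) = 3780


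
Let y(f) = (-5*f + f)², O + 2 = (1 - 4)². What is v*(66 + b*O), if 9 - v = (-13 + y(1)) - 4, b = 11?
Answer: 1430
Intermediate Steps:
O = 7 (O = -2 + (1 - 4)² = -2 + (-3)² = -2 + 9 = 7)
y(f) = 16*f² (y(f) = (-4*f)² = 16*f²)
v = 10 (v = 9 - ((-13 + 16*1²) - 4) = 9 - ((-13 + 16*1) - 4) = 9 - ((-13 + 16) - 4) = 9 - (3 - 4) = 9 - 1*(-1) = 9 + 1 = 10)
v*(66 + b*O) = 10*(66 + 11*7) = 10*(66 + 77) = 10*143 = 1430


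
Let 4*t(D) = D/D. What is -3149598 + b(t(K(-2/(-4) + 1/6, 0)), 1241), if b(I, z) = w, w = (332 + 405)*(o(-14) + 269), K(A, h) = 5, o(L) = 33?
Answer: -2927024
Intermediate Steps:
t(D) = ¼ (t(D) = (D/D)/4 = (¼)*1 = ¼)
w = 222574 (w = (332 + 405)*(33 + 269) = 737*302 = 222574)
b(I, z) = 222574
-3149598 + b(t(K(-2/(-4) + 1/6, 0)), 1241) = -3149598 + 222574 = -2927024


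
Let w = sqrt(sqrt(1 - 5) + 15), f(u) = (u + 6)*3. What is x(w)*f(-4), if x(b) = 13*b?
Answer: 78*sqrt(15 + 2*I) ≈ 302.76 + 20.095*I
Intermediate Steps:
f(u) = 18 + 3*u (f(u) = (6 + u)*3 = 18 + 3*u)
w = sqrt(15 + 2*I) (w = sqrt(sqrt(-4) + 15) = sqrt(2*I + 15) = sqrt(15 + 2*I) ≈ 3.8815 + 0.25763*I)
x(w)*f(-4) = (13*sqrt(15 + 2*I))*(18 + 3*(-4)) = (13*sqrt(15 + 2*I))*(18 - 12) = (13*sqrt(15 + 2*I))*6 = 78*sqrt(15 + 2*I)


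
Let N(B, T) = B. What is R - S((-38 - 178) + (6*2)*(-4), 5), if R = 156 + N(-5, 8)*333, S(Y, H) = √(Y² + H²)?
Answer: -1509 - √69721 ≈ -1773.0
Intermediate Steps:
S(Y, H) = √(H² + Y²)
R = -1509 (R = 156 - 5*333 = 156 - 1665 = -1509)
R - S((-38 - 178) + (6*2)*(-4), 5) = -1509 - √(5² + ((-38 - 178) + (6*2)*(-4))²) = -1509 - √(25 + (-216 + 12*(-4))²) = -1509 - √(25 + (-216 - 48)²) = -1509 - √(25 + (-264)²) = -1509 - √(25 + 69696) = -1509 - √69721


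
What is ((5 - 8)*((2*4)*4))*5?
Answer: -480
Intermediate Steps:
((5 - 8)*((2*4)*4))*5 = -24*4*5 = -3*32*5 = -96*5 = -480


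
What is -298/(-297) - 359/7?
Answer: -104537/2079 ≈ -50.282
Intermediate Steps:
-298/(-297) - 359/7 = -298*(-1/297) - 359*⅐ = 298/297 - 359/7 = -104537/2079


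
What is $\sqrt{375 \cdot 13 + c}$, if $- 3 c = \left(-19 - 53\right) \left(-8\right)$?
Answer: $\sqrt{4683} \approx 68.432$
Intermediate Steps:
$c = -192$ ($c = - \frac{\left(-19 - 53\right) \left(-8\right)}{3} = - \frac{\left(-72\right) \left(-8\right)}{3} = \left(- \frac{1}{3}\right) 576 = -192$)
$\sqrt{375 \cdot 13 + c} = \sqrt{375 \cdot 13 - 192} = \sqrt{4875 - 192} = \sqrt{4683}$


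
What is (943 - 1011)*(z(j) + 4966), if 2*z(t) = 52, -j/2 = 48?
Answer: -339456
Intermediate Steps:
j = -96 (j = -2*48 = -96)
z(t) = 26 (z(t) = (½)*52 = 26)
(943 - 1011)*(z(j) + 4966) = (943 - 1011)*(26 + 4966) = -68*4992 = -339456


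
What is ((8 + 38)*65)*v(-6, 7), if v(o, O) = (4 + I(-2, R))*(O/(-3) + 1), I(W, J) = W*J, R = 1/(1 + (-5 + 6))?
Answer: -11960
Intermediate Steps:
R = 1/2 (R = 1/(1 + 1) = 1/2 ≈ 0.50000)
I(W, J) = J*W
v(o, O) = 3 - O (v(o, O) = (4 + (1/2)*(-2))*(O/(-3) + 1) = (4 - 1)*(O*(-1/3) + 1) = 3*(-O/3 + 1) = 3*(1 - O/3) = 3 - O)
((8 + 38)*65)*v(-6, 7) = ((8 + 38)*65)*(3 - 1*7) = (46*65)*(3 - 7) = 2990*(-4) = -11960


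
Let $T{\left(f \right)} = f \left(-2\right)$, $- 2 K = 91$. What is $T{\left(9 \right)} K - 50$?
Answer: $769$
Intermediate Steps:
$K = - \frac{91}{2}$ ($K = \left(- \frac{1}{2}\right) 91 = - \frac{91}{2} \approx -45.5$)
$T{\left(f \right)} = - 2 f$
$T{\left(9 \right)} K - 50 = \left(-2\right) 9 \left(- \frac{91}{2}\right) - 50 = \left(-18\right) \left(- \frac{91}{2}\right) - 50 = 819 - 50 = 769$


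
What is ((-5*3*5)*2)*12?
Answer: -1800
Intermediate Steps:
((-5*3*5)*2)*12 = (-15*5*2)*12 = -75*2*12 = -150*12 = -1800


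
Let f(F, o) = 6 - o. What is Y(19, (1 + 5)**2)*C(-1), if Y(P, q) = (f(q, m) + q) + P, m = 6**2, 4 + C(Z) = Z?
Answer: -125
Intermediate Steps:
C(Z) = -4 + Z
m = 36
Y(P, q) = -30 + P + q (Y(P, q) = ((6 - 1*36) + q) + P = ((6 - 36) + q) + P = (-30 + q) + P = -30 + P + q)
Y(19, (1 + 5)**2)*C(-1) = (-30 + 19 + (1 + 5)**2)*(-4 - 1) = (-30 + 19 + 6**2)*(-5) = (-30 + 19 + 36)*(-5) = 25*(-5) = -125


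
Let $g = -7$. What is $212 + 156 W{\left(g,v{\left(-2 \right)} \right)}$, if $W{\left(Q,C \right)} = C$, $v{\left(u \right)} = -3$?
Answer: $-256$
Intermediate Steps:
$212 + 156 W{\left(g,v{\left(-2 \right)} \right)} = 212 + 156 \left(-3\right) = 212 - 468 = -256$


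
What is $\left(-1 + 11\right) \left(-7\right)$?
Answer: $-70$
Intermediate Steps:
$\left(-1 + 11\right) \left(-7\right) = 10 \left(-7\right) = -70$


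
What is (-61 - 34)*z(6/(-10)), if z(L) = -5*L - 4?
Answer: 95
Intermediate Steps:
z(L) = -4 - 5*L
(-61 - 34)*z(6/(-10)) = (-61 - 34)*(-4 - 30/(-10)) = -95*(-4 - 30*(-1)/10) = -95*(-4 - 5*(-⅗)) = -95*(-4 + 3) = -95*(-1) = 95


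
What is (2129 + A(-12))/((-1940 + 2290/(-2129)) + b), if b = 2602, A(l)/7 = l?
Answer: 4353805/1407108 ≈ 3.0942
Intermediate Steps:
A(l) = 7*l
(2129 + A(-12))/((-1940 + 2290/(-2129)) + b) = (2129 + 7*(-12))/((-1940 + 2290/(-2129)) + 2602) = (2129 - 84)/((-1940 + 2290*(-1/2129)) + 2602) = 2045/((-1940 - 2290/2129) + 2602) = 2045/(-4132550/2129 + 2602) = 2045/(1407108/2129) = 2045*(2129/1407108) = 4353805/1407108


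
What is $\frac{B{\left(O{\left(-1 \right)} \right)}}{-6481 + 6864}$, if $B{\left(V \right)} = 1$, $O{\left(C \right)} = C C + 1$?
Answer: $\frac{1}{383} \approx 0.002611$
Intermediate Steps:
$O{\left(C \right)} = 1 + C^{2}$ ($O{\left(C \right)} = C^{2} + 1 = 1 + C^{2}$)
$\frac{B{\left(O{\left(-1 \right)} \right)}}{-6481 + 6864} = \frac{1}{-6481 + 6864} \cdot 1 = \frac{1}{383} \cdot 1 = \frac{1}{383}$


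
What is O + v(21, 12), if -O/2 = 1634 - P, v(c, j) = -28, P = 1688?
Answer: 80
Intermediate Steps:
O = 108 (O = -2*(1634 - 1*1688) = -2*(1634 - 1688) = -2*(-54) = 108)
O + v(21, 12) = 108 - 28 = 80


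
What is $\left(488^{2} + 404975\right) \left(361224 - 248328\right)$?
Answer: $72605562624$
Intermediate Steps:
$\left(488^{2} + 404975\right) \left(361224 - 248328\right) = \left(238144 + 404975\right) 112896 = 643119 \cdot 112896 = 72605562624$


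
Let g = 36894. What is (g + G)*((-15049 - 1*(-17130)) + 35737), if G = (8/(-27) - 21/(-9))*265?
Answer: 4247016026/3 ≈ 1.4157e+9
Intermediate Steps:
G = 14575/27 (G = (8*(-1/27) - 21*(-⅑))*265 = (-8/27 + 7/3)*265 = (55/27)*265 = 14575/27 ≈ 539.81)
(g + G)*((-15049 - 1*(-17130)) + 35737) = (36894 + 14575/27)*((-15049 - 1*(-17130)) + 35737) = 1010713*((-15049 + 17130) + 35737)/27 = 1010713*(2081 + 35737)/27 = (1010713/27)*37818 = 4247016026/3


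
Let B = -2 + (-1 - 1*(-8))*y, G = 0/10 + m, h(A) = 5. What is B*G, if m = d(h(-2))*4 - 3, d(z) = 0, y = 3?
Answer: -57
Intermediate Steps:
m = -3 (m = 0*4 - 3 = 0 - 3 = -3)
G = -3 (G = 0/10 - 3 = 0*(⅒) - 3 = 0 - 3 = -3)
B = 19 (B = -2 + (-1 - 1*(-8))*3 = -2 + (-1 + 8)*3 = -2 + 7*3 = -2 + 21 = 19)
B*G = 19*(-3) = -57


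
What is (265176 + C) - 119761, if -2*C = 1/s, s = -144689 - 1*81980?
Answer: 65922145271/453338 ≈ 1.4542e+5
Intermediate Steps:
s = -226669 (s = -144689 - 81980 = -226669)
C = 1/453338 (C = -½/(-226669) = -½*(-1/226669) = 1/453338 ≈ 2.2059e-6)
(265176 + C) - 119761 = (265176 + 1/453338) - 119761 = 120214357489/453338 - 119761 = 65922145271/453338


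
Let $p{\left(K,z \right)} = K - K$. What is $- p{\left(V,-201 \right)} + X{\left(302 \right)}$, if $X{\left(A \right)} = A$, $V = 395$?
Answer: $302$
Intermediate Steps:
$p{\left(K,z \right)} = 0$
$- p{\left(V,-201 \right)} + X{\left(302 \right)} = \left(-1\right) 0 + 302 = 0 + 302 = 302$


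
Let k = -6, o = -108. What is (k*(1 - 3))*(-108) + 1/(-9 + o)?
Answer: -151633/117 ≈ -1296.0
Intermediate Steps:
(k*(1 - 3))*(-108) + 1/(-9 + o) = -6*(1 - 3)*(-108) + 1/(-9 - 108) = -6*(-2)*(-108) + 1/(-117) = 12*(-108) - 1/117 = -1296 - 1/117 = -151633/117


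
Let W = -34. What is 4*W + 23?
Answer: -113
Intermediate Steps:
4*W + 23 = 4*(-34) + 23 = -136 + 23 = -113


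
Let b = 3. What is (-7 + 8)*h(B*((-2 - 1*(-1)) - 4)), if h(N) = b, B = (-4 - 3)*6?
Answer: 3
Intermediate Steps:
B = -42 (B = -7*6 = -42)
h(N) = 3
(-7 + 8)*h(B*((-2 - 1*(-1)) - 4)) = (-7 + 8)*3 = 1*3 = 3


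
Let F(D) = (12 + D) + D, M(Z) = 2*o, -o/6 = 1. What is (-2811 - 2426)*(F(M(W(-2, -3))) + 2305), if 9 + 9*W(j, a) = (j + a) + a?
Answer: -12008441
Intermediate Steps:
o = -6 (o = -6*1 = -6)
W(j, a) = -1 + j/9 + 2*a/9 (W(j, a) = -1 + ((j + a) + a)/9 = -1 + ((a + j) + a)/9 = -1 + (j + 2*a)/9 = -1 + (j/9 + 2*a/9) = -1 + j/9 + 2*a/9)
M(Z) = -12 (M(Z) = 2*(-6) = -12)
F(D) = 12 + 2*D
(-2811 - 2426)*(F(M(W(-2, -3))) + 2305) = (-2811 - 2426)*((12 + 2*(-12)) + 2305) = -5237*((12 - 24) + 2305) = -5237*(-12 + 2305) = -5237*2293 = -12008441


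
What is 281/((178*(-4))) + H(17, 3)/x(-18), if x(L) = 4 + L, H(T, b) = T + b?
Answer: -9087/4984 ≈ -1.8232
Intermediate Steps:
281/((178*(-4))) + H(17, 3)/x(-18) = 281/((178*(-4))) + (17 + 3)/(4 - 18) = 281/(-712) + 20/(-14) = 281*(-1/712) + 20*(-1/14) = -281/712 - 10/7 = -9087/4984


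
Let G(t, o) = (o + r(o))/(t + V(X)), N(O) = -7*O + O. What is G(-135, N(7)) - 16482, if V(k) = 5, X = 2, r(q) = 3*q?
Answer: -1071246/65 ≈ -16481.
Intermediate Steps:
N(O) = -6*O
G(t, o) = 4*o/(5 + t) (G(t, o) = (o + 3*o)/(t + 5) = (4*o)/(5 + t) = 4*o/(5 + t))
G(-135, N(7)) - 16482 = 4*(-6*7)/(5 - 135) - 16482 = 4*(-42)/(-130) - 16482 = 4*(-42)*(-1/130) - 16482 = 84/65 - 16482 = -1071246/65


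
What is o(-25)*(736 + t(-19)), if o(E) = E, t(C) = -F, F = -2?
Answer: -18450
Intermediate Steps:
t(C) = 2 (t(C) = -1*(-2) = 2)
o(-25)*(736 + t(-19)) = -25*(736 + 2) = -25*738 = -18450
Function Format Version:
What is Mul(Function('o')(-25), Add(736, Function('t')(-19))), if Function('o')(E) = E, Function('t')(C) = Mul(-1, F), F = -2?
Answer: -18450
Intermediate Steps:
Function('t')(C) = 2 (Function('t')(C) = Mul(-1, -2) = 2)
Mul(Function('o')(-25), Add(736, Function('t')(-19))) = Mul(-25, Add(736, 2)) = Mul(-25, 738) = -18450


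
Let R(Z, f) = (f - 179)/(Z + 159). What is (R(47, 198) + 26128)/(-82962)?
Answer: -598043/1898908 ≈ -0.31494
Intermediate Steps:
R(Z, f) = (-179 + f)/(159 + Z)
(R(47, 198) + 26128)/(-82962) = ((-179 + 198)/(159 + 47) + 26128)/(-82962) = (19/206 + 26128)*(-1/82962) = (5382387/206)*(-1/82962) = -598043/1898908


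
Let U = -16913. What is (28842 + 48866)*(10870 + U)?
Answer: -469589444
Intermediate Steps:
(28842 + 48866)*(10870 + U) = (28842 + 48866)*(10870 - 16913) = 77708*(-6043) = -469589444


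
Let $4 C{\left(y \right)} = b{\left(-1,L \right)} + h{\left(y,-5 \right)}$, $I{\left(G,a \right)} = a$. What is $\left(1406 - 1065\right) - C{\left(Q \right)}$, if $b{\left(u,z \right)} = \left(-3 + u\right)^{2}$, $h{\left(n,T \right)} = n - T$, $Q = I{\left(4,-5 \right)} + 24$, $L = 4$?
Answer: $331$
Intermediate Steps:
$Q = 19$ ($Q = -5 + 24 = 19$)
$C{\left(y \right)} = \frac{21}{4} + \frac{y}{4}$ ($C{\left(y \right)} = \frac{\left(-3 - 1\right)^{2} + \left(y - -5\right)}{4} = \frac{\left(-4\right)^{2} + \left(y + 5\right)}{4} = \frac{16 + \left(5 + y\right)}{4} = \frac{21 + y}{4} = \frac{21}{4} + \frac{y}{4}$)
$\left(1406 - 1065\right) - C{\left(Q \right)} = \left(1406 - 1065\right) - \left(\frac{21}{4} + \frac{1}{4} \cdot 19\right) = 341 - \left(\frac{21}{4} + \frac{19}{4}\right) = 341 - 10 = 331$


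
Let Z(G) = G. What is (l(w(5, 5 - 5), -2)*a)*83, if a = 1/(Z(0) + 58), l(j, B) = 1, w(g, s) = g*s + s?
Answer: 83/58 ≈ 1.4310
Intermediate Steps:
w(g, s) = s + g*s
a = 1/58 (a = 1/(0 + 58) = 1/58 ≈ 0.017241)
(l(w(5, 5 - 5), -2)*a)*83 = (1*(1/58))*83 = (1/58)*83 = 83/58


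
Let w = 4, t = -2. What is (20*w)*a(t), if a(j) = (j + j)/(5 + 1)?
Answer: -160/3 ≈ -53.333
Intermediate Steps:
a(j) = j/3 (a(j) = (2*j)/6 = (2*j)*(⅙) = j/3)
(20*w)*a(t) = (20*4)*((⅓)*(-2)) = 80*(-⅔) = -160/3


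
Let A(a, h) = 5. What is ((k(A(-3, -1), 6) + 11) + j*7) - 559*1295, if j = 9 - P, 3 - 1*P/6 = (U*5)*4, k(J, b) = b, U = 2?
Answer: -722271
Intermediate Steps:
P = -222 (P = 18 - 6*2*5*4 = 18 - 60*4 = 18 - 6*40 = 18 - 240 = -222)
j = 231 (j = 9 - 1*(-222) = 9 + 222 = 231)
((k(A(-3, -1), 6) + 11) + j*7) - 559*1295 = ((6 + 11) + 231*7) - 559*1295 = (17 + 1617) - 723905 = 1634 - 723905 = -722271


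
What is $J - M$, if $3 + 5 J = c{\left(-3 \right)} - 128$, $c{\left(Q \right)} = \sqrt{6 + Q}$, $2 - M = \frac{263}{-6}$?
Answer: $- \frac{2161}{30} + \frac{\sqrt{3}}{5} \approx -71.687$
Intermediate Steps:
$M = \frac{275}{6}$ ($M = 2 - \frac{263}{-6} = 2 - 263 \left(- \frac{1}{6}\right) = 2 - - \frac{263}{6} = 2 + \frac{263}{6} = \frac{275}{6} \approx 45.833$)
$J = - \frac{131}{5} + \frac{\sqrt{3}}{5}$ ($J = - \frac{3}{5} + \frac{\sqrt{6 - 3} - 128}{5} = - \frac{3}{5} + \frac{\sqrt{3} - 128}{5} = - \frac{3}{5} + \frac{-128 + \sqrt{3}}{5} = - \frac{3}{5} - \left(\frac{128}{5} - \frac{\sqrt{3}}{5}\right) = - \frac{131}{5} + \frac{\sqrt{3}}{5} \approx -25.854$)
$J - M = \left(- \frac{131}{5} + \frac{\sqrt{3}}{5}\right) - \frac{275}{6} = - \frac{2161}{30} + \frac{\sqrt{3}}{5}$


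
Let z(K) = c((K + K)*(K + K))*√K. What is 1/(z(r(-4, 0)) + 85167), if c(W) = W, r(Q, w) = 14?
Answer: 85167/7244812705 - 784*√14/7244812705 ≈ 1.1351e-5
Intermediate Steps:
z(K) = 4*K^(5/2) (z(K) = ((K + K)*(K + K))*√K = ((2*K)*(2*K))*√K = (4*K²)*√K = 4*K^(5/2))
1/(z(r(-4, 0)) + 85167) = 1/(4*14^(5/2) + 85167) = 1/(4*(196*√14) + 85167) = 1/(784*√14 + 85167) = 1/(85167 + 784*√14)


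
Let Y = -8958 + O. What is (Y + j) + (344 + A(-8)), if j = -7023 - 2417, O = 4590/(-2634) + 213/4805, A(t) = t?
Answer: -38103474808/2109395 ≈ -18064.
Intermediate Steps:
O = -3582318/2109395 (O = 4590*(-1/2634) + 213*(1/4805) = -765/439 + 213/4805 = -3582318/2109395 ≈ -1.6983)
j = -9440
Y = -18899542728/2109395 (Y = -8958 - 3582318/2109395 = -18899542728/2109395 ≈ -8959.7)
(Y + j) + (344 + A(-8)) = (-18899542728/2109395 - 9440) + (344 - 8) = -38812231528/2109395 + 336 = -38103474808/2109395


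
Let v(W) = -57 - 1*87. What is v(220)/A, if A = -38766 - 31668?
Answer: 8/3913 ≈ 0.0020445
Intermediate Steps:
v(W) = -144 (v(W) = -57 - 87 = -144)
A = -70434
v(220)/A = -144/(-70434) = -144*(-1/70434) = 8/3913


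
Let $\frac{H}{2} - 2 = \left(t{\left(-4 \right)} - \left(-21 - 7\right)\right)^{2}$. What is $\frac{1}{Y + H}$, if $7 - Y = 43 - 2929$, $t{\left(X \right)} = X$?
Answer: $\frac{1}{4049} \approx 0.00024697$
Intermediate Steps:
$Y = 2893$ ($Y = 7 - \left(43 - 2929\right) = 7 - -2886 = 7 + 2886 = 2893$)
$H = 1156$ ($H = 4 + 2 \left(-4 - \left(-21 - 7\right)\right)^{2} = 4 + 2 \left(-4 - -28\right)^{2} = 4 + 2 \left(-4 + 28\right)^{2} = 4 + 2 \cdot 24^{2} = 4 + 2 \cdot 576 = 4 + 1152 = 1156$)
$\frac{1}{Y + H} = \frac{1}{2893 + 1156} = \frac{1}{4049}$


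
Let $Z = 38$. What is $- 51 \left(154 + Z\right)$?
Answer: $-9792$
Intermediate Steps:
$- 51 \left(154 + Z\right) = - 51 \left(154 + 38\right) = \left(-51\right) 192 = -9792$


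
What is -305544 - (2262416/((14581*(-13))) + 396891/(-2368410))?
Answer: -319732521440953/1046478370 ≈ -3.0553e+5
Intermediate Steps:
-305544 - (2262416/((14581*(-13))) + 396891/(-2368410)) = -305544 - (2262416/(-189553) + 396891*(-1/2368410)) = -305544 - (2262416*(-1/189553) - 12027/71770) = -305544 - (-174032/14581 - 12027/71770) = -305544 - 1*(-12665642327/1046478370) = -305544 + 12665642327/1046478370 = -319732521440953/1046478370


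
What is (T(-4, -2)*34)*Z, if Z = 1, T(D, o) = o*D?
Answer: 272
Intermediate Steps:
T(D, o) = D*o
(T(-4, -2)*34)*Z = (-4*(-2)*34)*1 = (8*34)*1 = 272*1 = 272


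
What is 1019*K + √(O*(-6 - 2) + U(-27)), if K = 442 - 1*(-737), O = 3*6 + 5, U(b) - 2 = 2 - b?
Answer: 1201401 + 3*I*√17 ≈ 1.2014e+6 + 12.369*I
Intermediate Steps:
U(b) = 4 - b (U(b) = 2 + (2 - b) = 4 - b)
O = 23 (O = 18 + 5 = 23)
K = 1179 (K = 442 + 737 = 1179)
1019*K + √(O*(-6 - 2) + U(-27)) = 1019*1179 + √(23*(-6 - 2) + (4 - 1*(-27))) = 1201401 + √(23*(-8) + (4 + 27)) = 1201401 + √(-184 + 31) = 1201401 + √(-153) = 1201401 + 3*I*√17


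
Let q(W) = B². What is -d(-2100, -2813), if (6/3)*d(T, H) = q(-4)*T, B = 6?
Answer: 37800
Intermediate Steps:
q(W) = 36 (q(W) = 6² = 36)
d(T, H) = 18*T (d(T, H) = (36*T)/2 = 18*T)
-d(-2100, -2813) = -18*(-2100) = -1*(-37800) = 37800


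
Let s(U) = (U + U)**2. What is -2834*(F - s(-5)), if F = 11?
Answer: 252226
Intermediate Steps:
s(U) = 4*U**2 (s(U) = (2*U)**2 = 4*U**2)
-2834*(F - s(-5)) = -2834*(11 - 4*(-5)**2) = -2834*(11 - 4*25) = -2834*(11 - 1*100) = -2834*(11 - 100) = -2834*(-89) = 252226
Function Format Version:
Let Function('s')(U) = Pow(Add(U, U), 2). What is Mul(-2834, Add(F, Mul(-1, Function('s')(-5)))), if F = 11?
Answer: 252226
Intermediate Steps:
Function('s')(U) = Mul(4, Pow(U, 2)) (Function('s')(U) = Pow(Mul(2, U), 2) = Mul(4, Pow(U, 2)))
Mul(-2834, Add(F, Mul(-1, Function('s')(-5)))) = Mul(-2834, Add(11, Mul(-1, Mul(4, Pow(-5, 2))))) = Mul(-2834, Add(11, Mul(-1, Mul(4, 25)))) = Mul(-2834, Add(11, Mul(-1, 100))) = Mul(-2834, Add(11, -100)) = Mul(-2834, -89) = 252226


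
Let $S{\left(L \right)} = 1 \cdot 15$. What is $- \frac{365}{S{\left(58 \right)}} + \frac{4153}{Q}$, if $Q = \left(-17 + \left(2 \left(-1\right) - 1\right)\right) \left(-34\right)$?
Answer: $- \frac{37181}{2040} \approx -18.226$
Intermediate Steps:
$S{\left(L \right)} = 15$
$Q = 680$ ($Q = \left(-17 - 3\right) \left(-34\right) = \left(-20\right) \left(-34\right) = 680$)
$- \frac{365}{S{\left(58 \right)}} + \frac{4153}{Q} = - \frac{365}{15} + \frac{4153}{680} = \left(-365\right) \frac{1}{15} + 4153 \cdot \frac{1}{680} = - \frac{73}{3} + \frac{4153}{680} = - \frac{37181}{2040}$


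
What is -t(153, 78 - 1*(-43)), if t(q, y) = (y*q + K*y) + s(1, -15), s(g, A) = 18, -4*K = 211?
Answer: -48593/4 ≈ -12148.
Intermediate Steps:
K = -211/4 (K = -1/4*211 = -211/4 ≈ -52.750)
t(q, y) = 18 - 211*y/4 + q*y (t(q, y) = (y*q - 211*y/4) + 18 = (q*y - 211*y/4) + 18 = (-211*y/4 + q*y) + 18 = 18 - 211*y/4 + q*y)
-t(153, 78 - 1*(-43)) = -(18 - 211*(78 - 1*(-43))/4 + 153*(78 - 1*(-43))) = -(18 - 211*(78 + 43)/4 + 153*(78 + 43)) = -(18 - 211/4*121 + 153*121) = -(18 - 25531/4 + 18513) = -1*48593/4 = -48593/4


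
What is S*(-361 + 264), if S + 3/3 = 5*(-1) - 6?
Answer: 1164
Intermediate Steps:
S = -12 (S = -1 + (5*(-1) - 6) = -1 + (-5 - 6) = -1 - 11 = -12)
S*(-361 + 264) = -12*(-361 + 264) = -12*(-97) = 1164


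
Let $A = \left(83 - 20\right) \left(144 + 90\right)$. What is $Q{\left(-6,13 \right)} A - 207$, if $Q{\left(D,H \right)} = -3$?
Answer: $-44433$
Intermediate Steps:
$A = 14742$ ($A = 63 \cdot 234 = 14742$)
$Q{\left(-6,13 \right)} A - 207 = \left(-3\right) 14742 - 207 = -44226 - 207 = -44433$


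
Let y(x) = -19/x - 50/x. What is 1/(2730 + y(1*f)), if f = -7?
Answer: 7/19179 ≈ 0.00036498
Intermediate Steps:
y(x) = -69/x
1/(2730 + y(1*f)) = 1/(2730 - 69/(1*(-7))) = 1/(2730 - 69/(-7)) = 1/(2730 - 69*(-⅐)) = 1/(2730 + 69/7) = 1/(19179/7) = 7/19179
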